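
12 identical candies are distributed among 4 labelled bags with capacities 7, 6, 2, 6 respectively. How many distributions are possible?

112

Without the upper bounds there are C(15,3) = 455 ways to split 12 among 4 bags.
Subtract solutions that violate a single cap (substitute x_i' = x_i − (cap_i+1)): x_1 ≥ 8 gives C(7,3) = 35; x_2 ≥ 7 gives C(8,3) = 56; x_3 ≥ 3 gives C(12,3) = 220; x_4 ≥ 7 gives C(8,3) = 56. Together 367.
Add back pairs where two caps are both exceeded: 0 + 4 + 0 + 10 + 0 + 10 = 24.
By inclusion–exclusion the count is 455 − 367 + 24 = 112.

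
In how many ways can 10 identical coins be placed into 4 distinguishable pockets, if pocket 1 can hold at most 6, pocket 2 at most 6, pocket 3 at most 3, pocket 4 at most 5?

128

By stars and bars, unrestricted non-negative solutions to x_1+…+x_4 = 10 number C(10+3,3) = 286.
Subtract solutions that violate a single cap (substitute x_i' = x_i − (cap_i+1)): x_1 ≥ 7 gives C(6,3) = 20; x_2 ≥ 7 gives C(6,3) = 20; x_3 ≥ 4 gives C(9,3) = 84; x_4 ≥ 6 gives C(7,3) = 35. Together 159.
Add back pairs where two caps are both exceeded: 0 + 0 + 0 + 0 + 0 + 1 = 1.
By inclusion–exclusion the count is 286 − 159 + 1 = 128.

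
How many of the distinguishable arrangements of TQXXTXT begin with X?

With the first slot taken by X, it remains to arrange the other 6 letters (TQXTXT).
Those 6 letters have T appearing 3 times and X appearing twice, giving (6)!/(3!·2!) = 60.

60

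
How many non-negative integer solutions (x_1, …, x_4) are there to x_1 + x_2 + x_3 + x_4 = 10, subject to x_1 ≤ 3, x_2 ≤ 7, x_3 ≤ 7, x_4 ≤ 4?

130

Without the upper bounds there are C(13,3) = 286 ways to split 10 among 4 variables.
Subtract solutions that violate a single cap (substitute x_i' = x_i − (cap_i+1)): x_1 ≥ 4 gives C(9,3) = 84; x_2 ≥ 8 gives C(5,3) = 10; x_3 ≥ 8 gives C(5,3) = 10; x_4 ≥ 5 gives C(8,3) = 56. Together 160.
Add back pairs where two caps are both exceeded: 0 + 0 + 4 + 0 + 0 + 0 = 4.
By inclusion–exclusion the count is 286 − 160 + 4 = 130.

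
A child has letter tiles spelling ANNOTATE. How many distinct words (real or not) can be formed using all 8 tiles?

5040

The 8 letters of ANNOTATE have repeats: A appearing twice, N appearing twice, and T appearing twice.
Dividing 8! = 40320 by 2!·2!·2! = 8 for the repeated letters gives 5040.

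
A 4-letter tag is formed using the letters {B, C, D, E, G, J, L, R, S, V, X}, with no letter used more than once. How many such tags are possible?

Choose and order 4 of the 11 symbols: the first letter has 11 options, the next 10, then 9, 8.
11 × 10 × 9 × 8 = 7920.

7920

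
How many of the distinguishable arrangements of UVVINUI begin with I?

Fix I in the first position and arrange the remaining 6 letters.
Those 6 letters have U appearing twice and V appearing twice, giving (6)!/(2!·2!) = 180.

180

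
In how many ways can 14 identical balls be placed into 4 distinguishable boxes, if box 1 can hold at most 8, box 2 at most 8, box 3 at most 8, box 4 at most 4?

Without the upper bounds there are C(17,3) = 680 ways to split 14 among 4 boxes.
Subtract solutions that violate a single cap (substitute x_i' = x_i − (cap_i+1)): x_1 ≥ 9 gives C(8,3) = 56; x_2 ≥ 9 gives C(8,3) = 56; x_3 ≥ 9 gives C(8,3) = 56; x_4 ≥ 5 gives C(12,3) = 220. Together 388.
Add back pairs where two caps are both exceeded: 0 + 0 + 1 + 0 + 1 + 1 = 3.
By inclusion–exclusion the count is 680 − 388 + 3 = 295.

295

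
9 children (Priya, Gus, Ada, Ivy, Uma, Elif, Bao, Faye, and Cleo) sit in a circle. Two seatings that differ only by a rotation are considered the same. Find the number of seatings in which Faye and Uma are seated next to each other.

10080

Glue Faye and Uma into a block (2 internal orders). Seating 8 units around a circle gives (7)! arrangements.
So 2 × (7)! = 2 × 5040 = 10080.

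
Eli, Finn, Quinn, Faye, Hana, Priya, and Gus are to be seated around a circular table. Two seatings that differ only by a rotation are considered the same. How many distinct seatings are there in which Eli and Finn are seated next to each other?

240

Treat {Eli, Finn} as one unit (2 internal orders) and seat the resulting 6 units around the table: (5)! circular arrangements.
So 2 × (5)! = 2 × 120 = 240.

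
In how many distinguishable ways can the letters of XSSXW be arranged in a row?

30

XSSXW has 5 letters with S appearing twice and X appearing twice.
Dividing 5! = 120 by 2!·2! = 4 for the repeated letters gives 30.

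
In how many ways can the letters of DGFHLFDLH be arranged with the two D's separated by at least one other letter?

There are 9!/(2!·2!·2!·2!) = 22680 arrangements of DGFHLFDLH in total.
If the two D's are adjacent, glue them into one block, leaving 8 items to arrange: (8)!/(2!·2!·2!) = 5040 ways.
Hence 22680 − 5040 = 17640.

17640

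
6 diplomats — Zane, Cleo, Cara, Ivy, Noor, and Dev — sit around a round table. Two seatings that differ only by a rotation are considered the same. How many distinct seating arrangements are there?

Around a circle, 6 distinct people have 6!/6 = (5)! = 120 rotationally distinct seatings.

120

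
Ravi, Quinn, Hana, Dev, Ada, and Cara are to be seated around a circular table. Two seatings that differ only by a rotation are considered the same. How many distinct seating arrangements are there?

Around a circle, 6 distinct people have 6!/6 = (5)! = 120 rotationally distinct seatings.

120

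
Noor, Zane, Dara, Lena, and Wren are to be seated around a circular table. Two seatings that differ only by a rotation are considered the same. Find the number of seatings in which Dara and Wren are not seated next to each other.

12

Without the restriction there are (4)! = 24 seatings.
Those with Dara next to Wren: fuse the pair into one unit and seat 4 units around a circle — 2·(3)! = 12.
Subtracting, 24 − 12 = 12.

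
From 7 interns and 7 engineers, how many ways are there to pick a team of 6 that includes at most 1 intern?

154

Split by how many interns are chosen (0 through 1).
Sum: C(7,0)·C(7,6) + C(7,1)·C(7,5) = 7 + 147 = 154.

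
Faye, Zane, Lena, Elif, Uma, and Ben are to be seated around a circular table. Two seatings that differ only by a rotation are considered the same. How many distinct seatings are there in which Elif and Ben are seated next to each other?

48

Glue Elif and Ben into a block (2 internal orders). Seating 5 units around a circle gives (4)! arrangements.
So 2 × (4)! = 2 × 24 = 48.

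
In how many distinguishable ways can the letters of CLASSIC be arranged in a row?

1260

The 7 letters of CLASSIC have repeats: C appearing twice and S appearing twice.
So there are 7! / (2!·2!) = 1260 distinguishable arrangements.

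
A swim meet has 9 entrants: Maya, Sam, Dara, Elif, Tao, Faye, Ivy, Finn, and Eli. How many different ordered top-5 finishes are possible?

This is an ordered selection of 5 from 9: P(9,5).
That gives 9 × 8 × 7 × 6 × 5 = 15120.

15120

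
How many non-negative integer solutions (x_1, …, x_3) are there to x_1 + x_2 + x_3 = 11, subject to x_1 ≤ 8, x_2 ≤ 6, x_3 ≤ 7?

Without the upper bounds there are C(13,2) = 78 ways to split 11 among 3 variables.
Subtract solutions that violate a single cap (substitute x_i' = x_i − (cap_i+1)): x_1 ≥ 9 gives C(4,2) = 6; x_2 ≥ 7 gives C(6,2) = 15; x_3 ≥ 8 gives C(5,2) = 10. Together 31.
No two caps can be exceeded simultaneously, so the pair terms are all 0.
By inclusion–exclusion the count is 78 − 31 + 0 = 47.

47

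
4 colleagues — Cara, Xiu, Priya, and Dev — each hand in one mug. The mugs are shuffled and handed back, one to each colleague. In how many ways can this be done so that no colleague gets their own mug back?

Count assignments avoiding every fixed point. For any j of the 4 colleagues fixed to their own mug, the other 4−j can be arranged in (4−j)! ways.
By inclusion–exclusion this is Σ_{j=0}^{4} (−1)^j C(4,j)·(4−j)!.
Computing: 24 − 24 + 12 − 4 + 1 = 9.

9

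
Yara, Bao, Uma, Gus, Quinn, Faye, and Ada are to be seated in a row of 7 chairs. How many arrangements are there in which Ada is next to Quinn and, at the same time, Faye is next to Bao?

480

Treat {Ada,Quinn} as one block (2 orders) and {Faye,Bao} as another (2 orders).
That leaves 5 units to arrange: 2 × 2 × 5! = 4 × 120 = 480.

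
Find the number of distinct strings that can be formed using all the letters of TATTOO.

TATTOO has 6 letters with O appearing twice and T appearing 3 times.
The number of distinct arrangements is 6!/(3!·2!) = 720/12 = 60.

60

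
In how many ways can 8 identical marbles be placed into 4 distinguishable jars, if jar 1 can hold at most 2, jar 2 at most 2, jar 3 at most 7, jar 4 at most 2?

26

By stars and bars, unrestricted non-negative solutions to x_1+…+x_4 = 8 number C(8+3,3) = 165.
Subtract solutions that violate a single cap (substitute x_i' = x_i − (cap_i+1)): x_1 ≥ 3 gives C(8,3) = 56; x_2 ≥ 3 gives C(8,3) = 56; x_3 ≥ 8 gives C(3,3) = 1; x_4 ≥ 3 gives C(8,3) = 56. Together 169.
Add back pairs where two caps are both exceeded: 10 + 0 + 10 + 0 + 10 + 0 = 30.
By inclusion–exclusion the count is 165 − 169 + 30 = 26.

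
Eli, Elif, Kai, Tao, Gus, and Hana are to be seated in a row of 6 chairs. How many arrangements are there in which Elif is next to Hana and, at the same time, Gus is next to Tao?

96

Treat {Elif,Hana} as one block (2 orders) and {Gus,Tao} as another (2 orders).
That leaves 4 units to arrange: 2 × 2 × 4! = 4 × 24 = 96.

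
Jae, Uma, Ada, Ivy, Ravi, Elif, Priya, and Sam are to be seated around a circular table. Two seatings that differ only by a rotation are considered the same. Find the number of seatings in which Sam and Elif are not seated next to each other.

All circular seatings of 8 people number (7)! = 5040.
Those with Sam next to Elif: fuse the pair into one unit and seat 7 units around a circle — 2·(6)! = 1440.
Subtracting, 5040 − 1440 = 3600.

3600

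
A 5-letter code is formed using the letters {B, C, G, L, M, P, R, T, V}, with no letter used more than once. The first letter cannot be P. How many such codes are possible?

The first letter has 9−1 = 8 choices (anything except P).
The remaining 4 letters are filled from the other 8 symbols without repetition: 8 × 7 × 6 × 5 = 1680.
Total: 8 × 1680 = 13440.

13440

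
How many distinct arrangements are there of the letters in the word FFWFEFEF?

168

The 8 letters of FFWFEFEF have repeats: E appearing twice and F appearing 5 times.
Dividing 8! = 40320 by 5!·2! = 240 for the repeated letters gives 168.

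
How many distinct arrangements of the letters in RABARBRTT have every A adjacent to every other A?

Treat the 2 copies of A as a single block. The multiset to arrange is then {AA, B, B, R, R, R, T, T}, 8 items in all.
That gives (8)!/(3!·2!·2!) = 1680 arrangements.

1680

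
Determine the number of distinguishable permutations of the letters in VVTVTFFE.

VVTVTFFE has 8 letters with F appearing twice, T appearing twice, and V appearing 3 times.
Dividing 8! = 40320 by 3!·2!·2! = 24 for the repeated letters gives 1680.

1680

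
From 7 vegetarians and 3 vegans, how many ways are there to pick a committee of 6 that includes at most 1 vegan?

70

Split by how many vegans are chosen (0 through 1).
Sum: C(3,0)·C(7,6) + C(3,1)·C(7,5) = 7 + 63 = 70.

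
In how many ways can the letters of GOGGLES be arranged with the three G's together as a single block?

Treat the 3 copies of G as a single block. The multiset to arrange is then {GGG, E, L, O, S}, 5 items in all.
All 5 items are distinct, so there are (5)! = 120 arrangements.

120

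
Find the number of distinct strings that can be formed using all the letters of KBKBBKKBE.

The 9 letters of KBKBBKKBE have repeats: B appearing 4 times and K appearing 4 times.
So there are 9! / (4!·4!) = 630 distinguishable arrangements.

630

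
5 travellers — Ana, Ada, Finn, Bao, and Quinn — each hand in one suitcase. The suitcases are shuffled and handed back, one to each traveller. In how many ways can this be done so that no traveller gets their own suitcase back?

Count assignments avoiding every fixed point. For any j of the 5 travellers fixed to their own suitcase, the other 5−j can be arranged in (5−j)! ways.
By inclusion–exclusion this is Σ_{j=0}^{5} (−1)^j C(5,j)·(5−j)!.
Computing: 120 − 120 + 60 − 20 + 5 − 1 = 44.

44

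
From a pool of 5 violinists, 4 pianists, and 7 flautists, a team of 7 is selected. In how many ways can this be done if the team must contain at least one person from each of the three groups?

With no constraint there are C(16,7) = 11440 possible selections.
Selections missing a whole group: no violinists → C(11,7) = 330; no pianists → C(12,7) = 792; no flautists → C(9,7) = 36.
Add back selections omitting two groups (i.e. drawn from a single group): C(5,7) + C(4,7) + C(7,7) = 1.
By inclusion–exclusion: 11440 − 1158 + 1 = 10283.

10283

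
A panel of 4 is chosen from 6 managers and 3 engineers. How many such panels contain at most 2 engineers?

120

Split by how many engineers are chosen (0 through 2).
Sum: C(3,0)·C(6,4) + C(3,1)·C(6,3) + C(3,2)·C(6,2) = 15 + 60 + 45 = 120.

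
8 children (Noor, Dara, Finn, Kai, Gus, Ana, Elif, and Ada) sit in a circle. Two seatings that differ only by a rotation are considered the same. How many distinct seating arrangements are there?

Around a circle, 8 distinct people have 8!/8 = (7)! = 5040 rotationally distinct seatings.

5040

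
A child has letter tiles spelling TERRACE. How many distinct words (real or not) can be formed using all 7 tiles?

Letter multiplicities in TERRACE: A×1, C×1, E×2, R×2, T×1.
So there are 7! / (2!·2!) = 1260 distinguishable arrangements.

1260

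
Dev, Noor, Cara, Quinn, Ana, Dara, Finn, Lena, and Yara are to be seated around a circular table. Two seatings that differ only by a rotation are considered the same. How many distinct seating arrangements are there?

40320

Seat Dev anywhere (absorbing the rotational symmetry), then permute the other 8: (8)! = 40320.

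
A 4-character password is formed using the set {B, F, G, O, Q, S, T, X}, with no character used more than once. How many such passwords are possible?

Choose and order 4 of the 8 symbols: the first character has 8 options, the next 7, then 6, 5.
8 × 7 × 6 × 5 = 1680.

1680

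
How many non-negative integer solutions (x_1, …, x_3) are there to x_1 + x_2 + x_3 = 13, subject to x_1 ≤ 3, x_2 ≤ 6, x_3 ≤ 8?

14

By stars and bars, unrestricted non-negative solutions to x_1+…+x_3 = 13 number C(13+2,2) = 105.
Subtract solutions that violate a single cap (substitute x_i' = x_i − (cap_i+1)): x_1 ≥ 4 gives C(11,2) = 55; x_2 ≥ 7 gives C(8,2) = 28; x_3 ≥ 9 gives C(6,2) = 15. Together 98.
Add back pairs where two caps are both exceeded: 6 + 1 + 0 = 7.
By inclusion–exclusion the count is 105 − 98 + 7 = 14.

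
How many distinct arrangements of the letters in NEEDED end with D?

20

With the last slot taken by D, it remains to arrange the other 5 letters (NEEED).
Those 5 letters have E appearing 3 times, giving (5)!/(3!) = 20.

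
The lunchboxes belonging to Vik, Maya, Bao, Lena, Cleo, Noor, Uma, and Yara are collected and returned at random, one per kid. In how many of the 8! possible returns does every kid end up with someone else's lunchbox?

Let Aᵢ be the assignments in which kid i gets their own lunchbox. We want the size of the complement of A₁∪…∪A_8.
By inclusion–exclusion this is Σ_{j=0}^{8} (−1)^j C(8,j)·(8−j)!.
Computing: 40320 − 40320 + 20160 − 6720 + 1680 − 336 + 56 − 8 + 1 = 14833.

14833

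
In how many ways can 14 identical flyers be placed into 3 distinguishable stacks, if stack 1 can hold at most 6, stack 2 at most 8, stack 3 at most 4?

Without the upper bounds there are C(16,2) = 120 ways to split 14 among 3 stacks.
Subtract solutions that violate a single cap (substitute x_i' = x_i − (cap_i+1)): x_1 ≥ 7 gives C(9,2) = 36; x_2 ≥ 9 gives C(7,2) = 21; x_3 ≥ 5 gives C(11,2) = 55. Together 112.
Add back pairs where two caps are both exceeded: 0 + 6 + 1 = 7.
By inclusion–exclusion the count is 120 − 112 + 7 = 15.

15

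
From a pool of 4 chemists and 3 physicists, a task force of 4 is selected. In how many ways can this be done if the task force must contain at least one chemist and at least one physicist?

34

With no constraint there are C(7,4) = 35 possible selections.
Subtract selections that omit an entire group: no chemists → C(3,4) = 0; no physicists → C(4,4) = 1.
Both groups omitted at once is impossible, so 35 − 1 = 34.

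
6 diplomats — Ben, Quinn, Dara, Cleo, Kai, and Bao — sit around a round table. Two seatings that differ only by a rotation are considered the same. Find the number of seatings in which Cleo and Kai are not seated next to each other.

72

Without the restriction there are (5)! = 120 seatings.
Those with Cleo next to Kai: fuse the pair into one unit and seat 5 units around a circle — 2·(4)! = 48.
Subtracting, 120 − 48 = 72.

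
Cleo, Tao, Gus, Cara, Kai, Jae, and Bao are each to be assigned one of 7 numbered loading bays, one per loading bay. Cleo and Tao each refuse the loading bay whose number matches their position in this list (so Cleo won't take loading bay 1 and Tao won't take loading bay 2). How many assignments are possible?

3720

Let Aᵢ (for i ∈ {1, 2}) be the placements that put person i in their forbidden loading bay. Any j of these fix j positions, leaving (7−j)! ways to fill the rest, and there are C(2,j) ways to pick which j.
By inclusion–exclusion, the number of valid placements is Σ_{j=0}^{2} (−1)^j C(2,j)·(7−j)!.
Computing: 5040 − 1440 + 120 = 3720.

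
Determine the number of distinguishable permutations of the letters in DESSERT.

Letter multiplicities in DESSERT: D×1, E×2, R×1, S×2, T×1.
Dividing 7! = 5040 by 2!·2! = 4 for the repeated letters gives 1260.

1260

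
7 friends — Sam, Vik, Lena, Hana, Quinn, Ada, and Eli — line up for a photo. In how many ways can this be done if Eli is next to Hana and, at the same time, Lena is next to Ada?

Treat {Eli,Hana} as one block (2 orders) and {Lena,Ada} as another (2 orders).
That leaves 5 units to arrange: 2 × 2 × 5! = 4 × 120 = 480.

480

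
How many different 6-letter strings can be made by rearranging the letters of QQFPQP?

60

Letter multiplicities in QQFPQP: F×1, P×2, Q×3.
So there are 6! / (3!·2!) = 60 distinguishable arrangements.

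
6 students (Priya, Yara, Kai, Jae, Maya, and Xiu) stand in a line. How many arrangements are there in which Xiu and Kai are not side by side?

Of the 6! = 720 arrangements, those with Xiu and Kai adjacent number 2 × 5! = 240 (treat the pair as a block with 2 internal orders).
So 720 − 240 = 480 arrangements keep them apart.

480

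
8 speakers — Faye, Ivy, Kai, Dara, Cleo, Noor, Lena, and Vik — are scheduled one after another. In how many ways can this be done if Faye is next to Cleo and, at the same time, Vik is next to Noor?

Treat {Faye,Cleo} as one block (2 orders) and {Vik,Noor} as another (2 orders).
That leaves 6 units to arrange: 2 × 2 × 6! = 4 × 720 = 2880.

2880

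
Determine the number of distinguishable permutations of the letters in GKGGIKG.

GKGGIKG has 7 letters with G appearing 4 times and K appearing twice.
Dividing 7! = 5040 by 4!·2! = 48 for the repeated letters gives 105.

105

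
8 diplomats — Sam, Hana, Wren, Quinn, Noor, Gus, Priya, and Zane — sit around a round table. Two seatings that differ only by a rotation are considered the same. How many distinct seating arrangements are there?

5040

Around a circle, 8 distinct people have 8!/8 = (7)! = 5040 rotationally distinct seatings.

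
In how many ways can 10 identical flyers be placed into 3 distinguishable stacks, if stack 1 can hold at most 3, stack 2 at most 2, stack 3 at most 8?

9

By stars and bars, unrestricted non-negative solutions to x_1+…+x_3 = 10 number C(10+2,2) = 66.
Subtract solutions that violate a single cap (substitute x_i' = x_i − (cap_i+1)): x_1 ≥ 4 gives C(8,2) = 28; x_2 ≥ 3 gives C(9,2) = 36; x_3 ≥ 9 gives C(3,2) = 3. Together 67.
Add back pairs where two caps are both exceeded: 10 + 0 + 0 = 10.
By inclusion–exclusion the count is 66 − 67 + 10 = 9.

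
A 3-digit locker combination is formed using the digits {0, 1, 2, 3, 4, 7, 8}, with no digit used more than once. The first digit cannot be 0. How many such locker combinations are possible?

The first digit has 7−1 = 6 choices (anything except 0).
The remaining 2 digits are filled from the other 6 symbols without repetition: 6 × 5 = 30.
Total: 6 × 30 = 180.

180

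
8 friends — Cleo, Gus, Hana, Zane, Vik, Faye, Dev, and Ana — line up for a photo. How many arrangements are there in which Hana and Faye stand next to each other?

10080

Place the 6 others and the Hana-Faye pair as 7 objects in a line; the pair has 2 internal arrangements.
That gives 2 × 7! = 2 × 5040 = 10080.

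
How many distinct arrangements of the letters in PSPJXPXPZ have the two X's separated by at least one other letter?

5880

There are 9!/(4!·2!) = 7560 arrangements of PSPJXPXPZ in total.
If the two X's are adjacent, glue them into one block, leaving 8 items to arrange: (8)!/(4!) = 1680 ways.
Hence 7560 − 1680 = 5880.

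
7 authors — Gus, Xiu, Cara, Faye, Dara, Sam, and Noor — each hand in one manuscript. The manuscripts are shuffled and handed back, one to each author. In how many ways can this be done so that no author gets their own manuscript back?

1854

Let Aᵢ be the assignments in which author i gets their own manuscript. We want the size of the complement of A₁∪…∪A_7.
By inclusion–exclusion this is Σ_{j=0}^{7} (−1)^j C(7,j)·(7−j)!.
Computing: 5040 − 5040 + 2520 − 840 + 210 − 42 + 7 − 1 = 1854.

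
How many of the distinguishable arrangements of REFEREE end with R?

Fix R in the last position and arrange the remaining 6 letters.
Those 6 letters have E appearing 4 times, giving (6)!/(4!) = 30.

30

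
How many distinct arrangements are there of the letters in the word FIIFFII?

35

FIIFFII has 7 letters with F appearing 3 times and I appearing 4 times.
The number of distinct arrangements is 7!/(4!·3!) = 5040/144 = 35.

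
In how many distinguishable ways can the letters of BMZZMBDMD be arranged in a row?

BMZZMBDMD has 9 letters with B appearing twice, D appearing twice, M appearing 3 times, and Z appearing twice.
The number of distinct arrangements is 9!/(3!·2!·2!·2!) = 362880/48 = 7560.

7560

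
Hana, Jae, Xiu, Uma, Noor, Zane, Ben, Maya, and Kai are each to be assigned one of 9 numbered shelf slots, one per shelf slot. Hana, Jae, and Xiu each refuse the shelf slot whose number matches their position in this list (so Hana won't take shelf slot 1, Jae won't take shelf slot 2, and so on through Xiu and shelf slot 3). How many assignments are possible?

Let Aᵢ (for i ∈ {1, 2, 3}) be the placements that put person i in their forbidden shelf slot. Any j of these fix j positions, leaving (9−j)! ways to fill the rest, and there are C(3,j) ways to pick which j.
By inclusion–exclusion, the number of valid placements is Σ_{j=0}^{3} (−1)^j C(3,j)·(9−j)!.
Computing: 362880 − 120960 + 15120 − 720 = 256320.

256320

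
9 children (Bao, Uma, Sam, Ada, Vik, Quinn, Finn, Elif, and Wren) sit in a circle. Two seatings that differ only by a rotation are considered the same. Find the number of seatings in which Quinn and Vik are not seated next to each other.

30240

Without the restriction there are (8)! = 40320 seatings.
Those with Quinn next to Vik: fuse the pair into one unit and seat 8 units around a circle — 2·(7)! = 10080.
Subtracting, 40320 − 10080 = 30240.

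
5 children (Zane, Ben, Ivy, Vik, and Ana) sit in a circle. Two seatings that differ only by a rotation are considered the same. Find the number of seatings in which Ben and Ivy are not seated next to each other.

12

Without the restriction there are (4)! = 24 seatings.
Seatings with Ben beside Ivy: treat them as a block with 2 internal orders, giving 2 × (3)! = 12.
Subtracting, 24 − 12 = 12.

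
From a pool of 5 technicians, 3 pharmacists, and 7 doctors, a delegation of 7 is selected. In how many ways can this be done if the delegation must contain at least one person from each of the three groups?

With no constraint there are C(15,7) = 6435 possible selections.
Subtract selections that omit an entire group: no technicians → C(10,7) = 120; no pharmacists → C(12,7) = 792; no doctors → C(8,7) = 8.
Add back selections omitting two groups (i.e. drawn from a single group): C(5,7) + C(3,7) + C(7,7) = 1.
By inclusion–exclusion: 6435 − 920 + 1 = 5516.

5516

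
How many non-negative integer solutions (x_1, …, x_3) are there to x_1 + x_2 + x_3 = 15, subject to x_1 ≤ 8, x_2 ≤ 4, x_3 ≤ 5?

Without the upper bounds there are C(17,2) = 136 ways to split 15 among 3 variables.
Subtract solutions that violate a single cap (substitute x_i' = x_i − (cap_i+1)): x_1 ≥ 9 gives C(8,2) = 28; x_2 ≥ 5 gives C(12,2) = 66; x_3 ≥ 6 gives C(11,2) = 55. Together 149.
Add back pairs where two caps are both exceeded: 3 + 1 + 15 = 19.
By inclusion–exclusion the count is 136 − 149 + 19 = 6.

6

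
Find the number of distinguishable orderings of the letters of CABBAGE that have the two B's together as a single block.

Treat the 2 copies of B as a single block. The multiset to arrange is then {BB, A, A, C, E, G}, 6 items in all.
That gives (6)!/(2!) = 360 arrangements.

360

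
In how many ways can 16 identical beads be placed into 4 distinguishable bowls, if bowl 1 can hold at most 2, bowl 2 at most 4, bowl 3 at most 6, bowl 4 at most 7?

Without the upper bounds there are C(19,3) = 969 ways to split 16 among 4 bowls.
Subtract solutions that violate a single cap (substitute x_i' = x_i − (cap_i+1)): x_1 ≥ 3 gives C(16,3) = 560; x_2 ≥ 5 gives C(14,3) = 364; x_3 ≥ 7 gives C(12,3) = 220; x_4 ≥ 8 gives C(11,3) = 165. Together 1309.
Add back pairs where two caps are both exceeded: 165 + 84 + 56 + 35 + 20 + 4 = 364.
Subtract triples: 4 + 1 + 0 + 0 = 5.
By inclusion–exclusion the count is 969 − 1309 + 364 − 5 = 19.

19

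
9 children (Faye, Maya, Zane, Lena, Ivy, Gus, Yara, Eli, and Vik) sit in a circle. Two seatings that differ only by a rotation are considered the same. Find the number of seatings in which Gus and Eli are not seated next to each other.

Without the restriction there are (8)! = 40320 seatings.
Those with Gus next to Eli: fuse the pair into one unit and seat 8 units around a circle — 2·(7)! = 10080.
Subtracting, 40320 − 10080 = 30240.

30240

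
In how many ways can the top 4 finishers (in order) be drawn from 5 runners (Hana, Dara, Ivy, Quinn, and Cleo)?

This is an ordered selection of 4 from 5: P(5,4).
That gives 5 × 4 × 3 × 2 = 120.

120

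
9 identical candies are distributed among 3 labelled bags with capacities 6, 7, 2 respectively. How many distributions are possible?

18

Ignoring the caps, the number of non-negative solutions to x_1+…+x_3 = 9 is C(11,2) = 55.
Subtract solutions that violate a single cap (substitute x_i' = x_i − (cap_i+1)): x_1 ≥ 7 gives C(4,2) = 6; x_2 ≥ 8 gives C(3,2) = 3; x_3 ≥ 3 gives C(8,2) = 28. Together 37.
No two caps can be exceeded simultaneously, so the pair terms are all 0.
By inclusion–exclusion the count is 55 − 37 + 0 = 18.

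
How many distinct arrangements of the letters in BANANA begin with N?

20

Fix N in the first position and arrange the remaining 5 letters.
Those 5 letters have A appearing 3 times, giving (5)!/(3!) = 20.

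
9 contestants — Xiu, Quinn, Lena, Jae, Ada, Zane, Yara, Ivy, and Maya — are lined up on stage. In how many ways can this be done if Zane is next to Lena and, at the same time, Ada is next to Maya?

20160

Treat {Zane,Lena} as one block (2 orders) and {Ada,Maya} as another (2 orders).
That leaves 7 units to arrange: 2 × 2 × 7! = 4 × 5040 = 20160.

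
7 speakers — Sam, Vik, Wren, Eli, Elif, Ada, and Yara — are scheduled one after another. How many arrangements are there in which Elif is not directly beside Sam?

There are 7! = 5040 arrangements in all. If Elif and Sam are adjacent, merging them into one block gives 2·(6)! = 1440 arrangements.
Complementary counting: 5040 − 1440 = 3600.

3600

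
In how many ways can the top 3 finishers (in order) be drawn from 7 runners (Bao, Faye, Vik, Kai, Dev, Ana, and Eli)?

210

There are 7 choices for 1st place, 6 for 2nd, and 5 for 3rd.
That gives 7 × 6 × 5 = 210.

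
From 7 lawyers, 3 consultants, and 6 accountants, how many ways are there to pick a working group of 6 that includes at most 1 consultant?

Split by how many consultants are chosen (0 through 1).
Sum: C(3,0)·C(13,6) + C(3,1)·C(13,5) = 1716 + 3861 = 5577.

5577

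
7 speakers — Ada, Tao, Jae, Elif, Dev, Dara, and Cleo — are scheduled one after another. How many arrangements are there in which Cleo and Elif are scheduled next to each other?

1440

Glue Cleo and Elif into one block (2 internal orders), leaving 6 units to arrange in a row.
That gives 2 × 6! = 2 × 720 = 1440.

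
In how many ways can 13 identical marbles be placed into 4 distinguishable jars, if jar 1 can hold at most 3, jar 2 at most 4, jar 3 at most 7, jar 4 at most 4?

By stars and bars, unrestricted non-negative solutions to x_1+…+x_4 = 13 number C(13+3,3) = 560.
Subtract solutions that violate a single cap (substitute x_i' = x_i − (cap_i+1)): x_1 ≥ 4 gives C(12,3) = 220; x_2 ≥ 5 gives C(11,3) = 165; x_3 ≥ 8 gives C(8,3) = 56; x_4 ≥ 5 gives C(11,3) = 165. Together 606.
Add back pairs where two caps are both exceeded: 35 + 4 + 35 + 1 + 20 + 1 = 96.
By inclusion–exclusion the count is 560 − 606 + 96 = 50.

50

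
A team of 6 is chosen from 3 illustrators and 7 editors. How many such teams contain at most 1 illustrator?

70

Split by how many illustrators are chosen (0 through 1).
Sum: C(3,0)·C(7,6) + C(3,1)·C(7,5) = 7 + 63 = 70.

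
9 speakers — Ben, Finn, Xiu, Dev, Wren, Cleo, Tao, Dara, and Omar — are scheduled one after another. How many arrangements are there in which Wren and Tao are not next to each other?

There are 9! = 362880 arrangements in all. If Wren and Tao are adjacent, merging them into one block gives 2·(8)! = 80640 arrangements.
So 362880 − 80640 = 282240 arrangements keep them apart.

282240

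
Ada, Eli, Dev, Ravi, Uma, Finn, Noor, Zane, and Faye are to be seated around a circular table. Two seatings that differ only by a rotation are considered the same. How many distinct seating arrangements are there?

40320

Around a circle, 9 distinct people have 9!/9 = (8)! = 40320 rotationally distinct seatings.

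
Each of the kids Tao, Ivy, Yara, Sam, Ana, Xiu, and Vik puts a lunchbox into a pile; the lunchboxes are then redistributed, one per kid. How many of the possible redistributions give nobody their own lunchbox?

This is the derangement count D_7: permutations of 7 items with no fixed point.
By inclusion–exclusion this is Σ_{j=0}^{7} (−1)^j C(7,j)·(7−j)!.
Computing: 5040 − 5040 + 2520 − 840 + 210 − 42 + 7 − 1 = 1854.

1854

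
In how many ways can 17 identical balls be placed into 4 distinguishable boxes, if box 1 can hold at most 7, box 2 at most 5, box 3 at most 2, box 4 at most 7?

Without the upper bounds there are C(20,3) = 1140 ways to split 17 among 4 boxes.
Subtract solutions that violate a single cap (substitute x_i' = x_i − (cap_i+1)): x_1 ≥ 8 gives C(12,3) = 220; x_2 ≥ 6 gives C(14,3) = 364; x_3 ≥ 3 gives C(17,3) = 680; x_4 ≥ 8 gives C(12,3) = 220. Together 1484.
Add back pairs where two caps are both exceeded: 20 + 84 + 4 + 165 + 20 + 84 = 377.
Subtract triples: 1 + 0 + 0 + 1 = 2.
By inclusion–exclusion the count is 1140 − 1484 + 377 − 2 = 31.

31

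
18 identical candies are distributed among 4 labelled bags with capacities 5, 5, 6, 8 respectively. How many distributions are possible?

By stars and bars, unrestricted non-negative solutions to x_1+…+x_4 = 18 number C(18+3,3) = 1330.
Subtract solutions that violate a single cap (substitute x_i' = x_i − (cap_i+1)): x_1 ≥ 6 gives C(15,3) = 455; x_2 ≥ 6 gives C(15,3) = 455; x_3 ≥ 7 gives C(14,3) = 364; x_4 ≥ 9 gives C(12,3) = 220. Together 1494.
Add back pairs where two caps are both exceeded: 84 + 56 + 20 + 56 + 20 + 10 = 246.
By inclusion–exclusion the count is 1330 − 1494 + 246 = 82.

82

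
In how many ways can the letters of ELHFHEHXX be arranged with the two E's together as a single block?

3360

Treat the 2 copies of E as a single block. The multiset to arrange is then {EE, F, H, H, H, L, X, X}, 8 items in all.
That gives (8)!/(3!·2!) = 3360 arrangements.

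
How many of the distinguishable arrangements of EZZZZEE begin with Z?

20

Fix Z in the first position and arrange the remaining 6 letters.
Those 6 letters have E appearing 3 times and Z appearing 3 times, giving (6)!/(3!·3!) = 20.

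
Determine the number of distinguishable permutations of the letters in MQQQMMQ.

35

MQQQMMQ has 7 letters with M appearing 3 times and Q appearing 4 times.
Dividing 7! = 5040 by 4!·3! = 144 for the repeated letters gives 35.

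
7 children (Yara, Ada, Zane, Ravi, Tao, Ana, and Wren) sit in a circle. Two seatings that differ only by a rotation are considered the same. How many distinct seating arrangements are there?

Around a circle, 7 distinct people have 7!/7 = (6)! = 720 rotationally distinct seatings.

720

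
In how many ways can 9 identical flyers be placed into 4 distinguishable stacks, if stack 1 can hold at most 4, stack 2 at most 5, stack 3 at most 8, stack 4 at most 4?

129

By stars and bars, unrestricted non-negative solutions to x_1+…+x_4 = 9 number C(9+3,3) = 220.
Subtract solutions that violate a single cap (substitute x_i' = x_i − (cap_i+1)): x_1 ≥ 5 gives C(7,3) = 35; x_2 ≥ 6 gives C(6,3) = 20; x_3 ≥ 9 gives C(3,3) = 1; x_4 ≥ 5 gives C(7,3) = 35. Together 91.
No two caps can be exceeded simultaneously, so the pair terms are all 0.
By inclusion–exclusion the count is 220 − 91 + 0 = 129.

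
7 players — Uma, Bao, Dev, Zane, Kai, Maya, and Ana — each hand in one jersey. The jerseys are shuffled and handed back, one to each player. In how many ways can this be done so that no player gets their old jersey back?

1854

Let Aᵢ be the assignments in which player i gets their old jersey. We want the size of the complement of A₁∪…∪A_7.
By inclusion–exclusion this is Σ_{j=0}^{7} (−1)^j C(7,j)·(7−j)!.
Computing: 5040 − 5040 + 2520 − 840 + 210 − 42 + 7 − 1 = 1854.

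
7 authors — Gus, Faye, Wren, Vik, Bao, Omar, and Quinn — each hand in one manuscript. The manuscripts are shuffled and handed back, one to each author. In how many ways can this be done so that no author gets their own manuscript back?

1854

Count assignments avoiding every fixed point. For any j of the 7 authors fixed to their own manuscript, the other 7−j can be arranged in (7−j)! ways.
By inclusion–exclusion this is Σ_{j=0}^{7} (−1)^j C(7,j)·(7−j)!.
Computing: 5040 − 5040 + 2520 − 840 + 210 − 42 + 7 − 1 = 1854.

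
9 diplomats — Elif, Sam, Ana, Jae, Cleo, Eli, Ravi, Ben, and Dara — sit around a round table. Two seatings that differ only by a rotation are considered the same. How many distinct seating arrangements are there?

Seat Elif anywhere (absorbing the rotational symmetry), then permute the other 8: (8)! = 40320.

40320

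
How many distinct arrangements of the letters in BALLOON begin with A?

180

Fix A in the first position and arrange the remaining 6 letters.
Those 6 letters have L appearing twice and O appearing twice, giving (6)!/(2!·2!) = 180.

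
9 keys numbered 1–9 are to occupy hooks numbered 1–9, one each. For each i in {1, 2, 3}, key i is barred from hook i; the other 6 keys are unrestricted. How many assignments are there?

Let Aᵢ (for i ∈ {1, 2, 3}) be the placements that put key i in its forbidden hook. Any j of these fix j positions, leaving (9−j)! ways to fill the rest, and there are C(3,j) ways to pick which j.
By inclusion–exclusion, the number of valid placements is Σ_{j=0}^{3} (−1)^j C(3,j)·(9−j)!.
Computing: 362880 − 120960 + 15120 − 720 = 256320.

256320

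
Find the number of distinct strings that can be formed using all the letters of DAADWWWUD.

5040

The 9 letters of DAADWWWUD have repeats: A appearing twice, D appearing 3 times, and W appearing 3 times.
Dividing 9! = 362880 by 3!·3!·2! = 72 for the repeated letters gives 5040.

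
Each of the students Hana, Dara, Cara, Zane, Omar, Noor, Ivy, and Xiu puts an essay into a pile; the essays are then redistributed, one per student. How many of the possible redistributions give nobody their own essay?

14833

Let Aᵢ be the assignments in which student i gets their own essay. We want the size of the complement of A₁∪…∪A_8.
By inclusion–exclusion this is Σ_{j=0}^{8} (−1)^j C(8,j)·(8−j)!.
Computing: 40320 − 40320 + 20160 − 6720 + 1680 − 336 + 56 − 8 + 1 = 14833.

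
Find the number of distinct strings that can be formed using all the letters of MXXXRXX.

42

MXXXRXX has 7 letters with X appearing 5 times.
So there are 7! / (5!) = 42 distinguishable arrangements.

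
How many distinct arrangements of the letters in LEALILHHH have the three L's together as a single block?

840

Treat the 3 copies of L as a single block. The multiset to arrange is then {LLL, A, E, H, H, H, I}, 7 items in all.
That gives (7)!/(3!) = 840 arrangements.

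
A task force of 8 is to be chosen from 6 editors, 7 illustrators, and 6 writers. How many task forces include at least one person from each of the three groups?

Unrestricted: C(19,8) = 75582 ways to pick any 8 of the 19.
Subtract selections that omit an entire group: no editors → C(13,8) = 1287; no illustrators → C(12,8) = 495; no writers → C(13,8) = 1287.
Add back selections omitting two groups (i.e. drawn from a single group): C(6,8) + C(7,8) + C(6,8) = 0.
By inclusion–exclusion: 75582 − 3069 + 0 = 72513.

72513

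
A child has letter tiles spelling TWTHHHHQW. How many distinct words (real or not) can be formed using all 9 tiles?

3780

Letter multiplicities in TWTHHHHQW: H×4, Q×1, T×2, W×2.
So there are 9! / (4!·2!·2!) = 3780 distinguishable arrangements.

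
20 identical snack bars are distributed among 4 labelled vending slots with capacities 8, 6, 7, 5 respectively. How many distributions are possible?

83

Without the upper bounds there are C(23,3) = 1771 ways to split 20 among 4 vending slots.
Subtract solutions that violate a single cap (substitute x_i' = x_i − (cap_i+1)): x_1 ≥ 9 gives C(14,3) = 364; x_2 ≥ 7 gives C(16,3) = 560; x_3 ≥ 8 gives C(15,3) = 455; x_4 ≥ 6 gives C(17,3) = 680. Together 2059.
Add back pairs where two caps are both exceeded: 35 + 20 + 56 + 56 + 120 + 84 = 371.
By inclusion–exclusion the count is 1771 − 2059 + 371 = 83.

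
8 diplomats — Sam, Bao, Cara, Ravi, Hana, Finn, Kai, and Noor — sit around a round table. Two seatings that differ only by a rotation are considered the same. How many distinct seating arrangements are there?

Around a circle, 8 distinct people have 8!/8 = (7)! = 5040 rotationally distinct seatings.

5040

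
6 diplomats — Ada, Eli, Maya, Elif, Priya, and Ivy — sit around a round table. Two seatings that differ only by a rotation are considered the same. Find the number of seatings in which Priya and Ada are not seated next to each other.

Without the restriction there are (5)! = 120 seatings.
Those with Priya next to Ada: fuse the pair into one unit and seat 5 units around a circle — 2·(4)! = 48.
Subtracting, 120 − 48 = 72.

72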